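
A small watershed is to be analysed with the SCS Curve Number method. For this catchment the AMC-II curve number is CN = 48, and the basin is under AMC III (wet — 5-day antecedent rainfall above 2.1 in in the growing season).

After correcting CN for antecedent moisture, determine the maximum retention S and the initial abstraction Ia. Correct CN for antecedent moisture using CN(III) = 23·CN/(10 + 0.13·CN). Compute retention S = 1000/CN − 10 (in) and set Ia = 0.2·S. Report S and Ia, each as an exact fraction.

S = 325/69 in ≈ 4.710 in; Ia = 65/69 in ≈ 0.942 in

CN(III) from CN(II)=48: (23·48)/(10 + 0.13·48) = 13800/203 ≈ 67.980
S = 1000/(13800/203) − 10 = 325/69 in ≈ 4.710 in
Ia = 0.2·(325/69) = 65/69 in ≈ 0.942 in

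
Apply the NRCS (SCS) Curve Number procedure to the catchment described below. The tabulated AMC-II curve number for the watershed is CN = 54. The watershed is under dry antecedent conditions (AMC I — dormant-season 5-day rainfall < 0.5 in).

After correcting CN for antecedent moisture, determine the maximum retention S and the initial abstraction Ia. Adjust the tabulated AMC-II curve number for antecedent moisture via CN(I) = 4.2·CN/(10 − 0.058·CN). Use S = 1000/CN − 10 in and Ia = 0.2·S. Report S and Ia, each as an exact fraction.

Dry (AMC I): CN(I) = 4.2·54/(10 − 0.058·54) = (1134/5)/(1717/250) = 56700/1717 ≈ 33.023
S = 1000/(56700/1717) − 10 = 11500/567 in ≈ 20.282 in
Ia = 0.2S: 0.2·20.282 = 4.056 in (exactly 2300/567)

S = 11500/567 in ≈ 20.282 in; Ia = 2300/567 in ≈ 4.056 in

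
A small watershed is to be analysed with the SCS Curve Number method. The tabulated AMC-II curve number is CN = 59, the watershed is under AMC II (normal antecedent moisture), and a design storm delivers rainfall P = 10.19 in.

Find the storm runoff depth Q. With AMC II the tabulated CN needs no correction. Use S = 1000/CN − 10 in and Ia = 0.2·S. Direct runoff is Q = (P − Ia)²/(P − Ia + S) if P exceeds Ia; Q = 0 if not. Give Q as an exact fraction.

CN(II) = 59; AMC II needs no correction.
S = 1000/59 − 10 = 410/59 in ≈ 6.949 in
Ia = 0.2·(410/59) = 82/59 in ≈ 1.390 in
P − Ia = 10.190 − 1.390 = 51921/5900 ≈ 8.800 in (> 0, runoff occurs)
Q: (51921/5900)² ÷ (92921/5900) = 2695790241/548233900 in (≈ 4.917 in)

Q = 2695790241/548233900 in ≈ 4.917 in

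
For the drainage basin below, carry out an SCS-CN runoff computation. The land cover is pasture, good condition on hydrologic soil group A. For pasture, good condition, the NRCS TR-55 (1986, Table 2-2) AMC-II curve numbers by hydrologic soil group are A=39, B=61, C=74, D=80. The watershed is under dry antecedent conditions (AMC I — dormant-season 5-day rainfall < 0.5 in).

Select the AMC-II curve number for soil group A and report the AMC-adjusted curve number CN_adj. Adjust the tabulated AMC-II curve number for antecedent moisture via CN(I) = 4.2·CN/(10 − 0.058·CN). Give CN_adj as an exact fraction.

NRCS table: pasture, good condition, soil group A → CN(II) = 39
CN(I) from CN(II)=39: (4.2·39)/(10 − 0.058·39) = 81900/3869 ≈ 21.168

CN_adj = 81900/3869 ≈ 21.168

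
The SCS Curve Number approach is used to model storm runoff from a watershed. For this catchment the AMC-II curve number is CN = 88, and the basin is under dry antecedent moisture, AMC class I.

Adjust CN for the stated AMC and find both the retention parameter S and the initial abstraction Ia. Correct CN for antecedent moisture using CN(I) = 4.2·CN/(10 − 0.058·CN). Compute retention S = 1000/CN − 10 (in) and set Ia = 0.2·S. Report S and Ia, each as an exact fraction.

S = 250/77 in ≈ 3.247 in; Ia = 50/77 in ≈ 0.649 in

Adjust CN=88 to AMC I: 4.2·88/(10 − 0.058·88) → (1848/5) ÷ (612/125) = 3850/51 ≈ 75.490
Retention S: 1000/CN − 10 with CN=75.490 → S = 250/77 ≈ 3.247 in
Ia = 0.2S: 0.2·3.247 = 0.649 in (exactly 50/77)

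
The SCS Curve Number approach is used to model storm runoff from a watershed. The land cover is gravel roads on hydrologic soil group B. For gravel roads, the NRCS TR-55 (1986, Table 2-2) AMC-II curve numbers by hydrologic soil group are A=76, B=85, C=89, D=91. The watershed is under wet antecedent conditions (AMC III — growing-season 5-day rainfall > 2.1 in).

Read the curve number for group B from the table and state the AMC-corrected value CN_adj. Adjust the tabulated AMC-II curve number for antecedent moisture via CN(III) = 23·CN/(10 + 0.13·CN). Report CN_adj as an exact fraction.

NRCS table: gravel roads, soil group B → CN(II) = 85
Wet (AMC III): CN(III) = 23·85/(10 + 0.13·85) = 1955/(421/20) = 39100/421 ≈ 92.874

CN_adj = 39100/421 ≈ 92.874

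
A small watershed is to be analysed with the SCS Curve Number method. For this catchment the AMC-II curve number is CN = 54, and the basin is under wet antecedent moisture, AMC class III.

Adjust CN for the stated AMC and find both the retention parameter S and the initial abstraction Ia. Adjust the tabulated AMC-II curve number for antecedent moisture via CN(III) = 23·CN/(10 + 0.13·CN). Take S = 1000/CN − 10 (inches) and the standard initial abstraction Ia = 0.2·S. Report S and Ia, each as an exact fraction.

S = 100/27 in ≈ 3.704 in; Ia = 20/27 in ≈ 0.741 in

Wet (AMC III): CN(III) = 23·54/(10 + 0.13·54) = 1242/(851/50) = 2700/37 ≈ 72.973
Max retention: S = 1000/(2700/37) − 10 = 100/27 in (≈ 3.704 in)
Initial abstraction Ia = S/5 = (100/27)/5 = 20/27 ≈ 0.741 in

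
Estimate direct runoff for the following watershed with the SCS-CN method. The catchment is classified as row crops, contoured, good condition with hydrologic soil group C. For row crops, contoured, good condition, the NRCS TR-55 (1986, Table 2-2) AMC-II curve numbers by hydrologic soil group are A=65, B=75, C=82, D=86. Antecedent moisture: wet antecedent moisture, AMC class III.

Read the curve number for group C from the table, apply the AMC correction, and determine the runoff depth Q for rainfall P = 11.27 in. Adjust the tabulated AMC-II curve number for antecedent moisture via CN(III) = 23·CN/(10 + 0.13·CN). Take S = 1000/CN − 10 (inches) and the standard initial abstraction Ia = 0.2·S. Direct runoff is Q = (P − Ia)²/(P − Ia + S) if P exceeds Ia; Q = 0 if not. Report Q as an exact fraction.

NRCS table: row crops, contoured, good condition, soil group C → CN(II) = 82
Wet (AMC III): CN(III) = 23·82/(10 + 0.13·82) = 1886/(1033/50) = 94300/1033 ≈ 91.288
Max retention: S = 1000/(94300/1033) − 10 = 900/943 in (≈ 0.954 in)
Ia = 0.2·(900/943) = 180/943 in ≈ 0.191 in
P − Ia = 11.270 − 0.191 = 1044761/94300 ≈ 11.079 in (> 0, runoff occurs)
Runoff Q = (P−Ia)²/(P−Ia+S) = (11.079)²/(11.079+0.954) = 1091525547121/107007962300 ≈ 10.200 in

Q = 1091525547121/107007962300 in ≈ 10.200 in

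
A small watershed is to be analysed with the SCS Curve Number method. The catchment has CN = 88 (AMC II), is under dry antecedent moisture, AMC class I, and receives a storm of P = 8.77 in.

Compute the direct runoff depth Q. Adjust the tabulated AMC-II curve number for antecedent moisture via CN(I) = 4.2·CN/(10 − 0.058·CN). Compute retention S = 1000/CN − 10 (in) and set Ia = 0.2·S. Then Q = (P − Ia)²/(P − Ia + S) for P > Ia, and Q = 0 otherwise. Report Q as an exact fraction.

Dry (AMC I): CN(I) = 4.2·88/(10 − 0.058·88) = (1848/5)/(612/125) = 3850/51 ≈ 75.490
Max retention: S = 1000/(3850/51) − 10 = 250/77 in (≈ 3.247 in)
Ia = 0.2·(250/77) = 50/77 in ≈ 0.649 in
Since P=8.770 > Ia=0.649: effective rainfall P−Ia = 62529/7700 in
Q = (62529/7700)²/((62529/7700) + 250/77) = (3909875841/59290000)/(87529/7700) = 3909875841/673973300 in ≈ 5.801 in

Q = 3909875841/673973300 in ≈ 5.801 in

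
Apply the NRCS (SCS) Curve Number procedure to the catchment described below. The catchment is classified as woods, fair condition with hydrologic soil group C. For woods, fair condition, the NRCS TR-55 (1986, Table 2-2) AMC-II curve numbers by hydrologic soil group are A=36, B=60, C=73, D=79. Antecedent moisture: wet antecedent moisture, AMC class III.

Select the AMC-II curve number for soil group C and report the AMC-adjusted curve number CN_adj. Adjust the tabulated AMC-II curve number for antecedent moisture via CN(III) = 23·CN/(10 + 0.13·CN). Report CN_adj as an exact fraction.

CN_adj = 167900/1949 ≈ 86.147

NRCS table: woods, fair condition, soil group C → CN(II) = 73
CN(III) from CN(II)=73: (23·73)/(10 + 0.13·73) = 167900/1949 ≈ 86.147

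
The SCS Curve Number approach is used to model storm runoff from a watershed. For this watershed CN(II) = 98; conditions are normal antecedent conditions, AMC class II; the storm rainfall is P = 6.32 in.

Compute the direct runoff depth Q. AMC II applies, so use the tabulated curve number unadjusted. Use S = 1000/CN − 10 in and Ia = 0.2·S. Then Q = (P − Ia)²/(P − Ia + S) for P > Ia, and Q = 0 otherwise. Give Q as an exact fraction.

Q = 29583432/4864475 in ≈ 6.082 in

Average conditions: CN = 98 (no AMC adjustment).
Max retention: S = 1000/98 − 10 = 10/49 in (≈ 0.204 in)
Ia = 0.2S: 0.2·0.204 = 0.041 in (exactly 2/49)
Since P=6.320 > Ia=0.041: effective rainfall P−Ia = 7692/1225 in
Runoff Q = (P−Ia)²/(P−Ia+S) = (6.279)²/(6.279+0.204) = 29583432/4864475 ≈ 6.082 in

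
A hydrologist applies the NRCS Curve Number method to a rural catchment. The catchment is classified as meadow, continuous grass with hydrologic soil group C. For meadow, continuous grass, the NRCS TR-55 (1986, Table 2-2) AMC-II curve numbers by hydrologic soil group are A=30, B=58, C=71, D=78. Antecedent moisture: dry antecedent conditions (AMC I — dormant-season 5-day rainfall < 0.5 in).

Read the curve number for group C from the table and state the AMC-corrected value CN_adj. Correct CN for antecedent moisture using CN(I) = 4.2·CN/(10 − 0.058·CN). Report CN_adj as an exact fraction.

NRCS table: meadow, continuous grass, soil group C → CN(II) = 71
CN(I) from CN(II)=71: (4.2·71)/(10 − 0.058·71) = 149100/2941 ≈ 50.697

CN_adj = 149100/2941 ≈ 50.697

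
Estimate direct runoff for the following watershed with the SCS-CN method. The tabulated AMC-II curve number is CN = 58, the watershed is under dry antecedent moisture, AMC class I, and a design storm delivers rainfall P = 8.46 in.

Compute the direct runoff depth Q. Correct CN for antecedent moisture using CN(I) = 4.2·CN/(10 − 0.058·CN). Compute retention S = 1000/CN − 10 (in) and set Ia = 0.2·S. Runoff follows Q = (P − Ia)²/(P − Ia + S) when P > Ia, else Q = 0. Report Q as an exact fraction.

CN(I) from CN(II)=58: (4.2·58)/(10 − 0.058·58) = 2900/79 ≈ 36.709
Retention S: 1000/CN − 10 with CN=36.709 → S = 500/29 ≈ 17.241 in
Ia = 0.2S: 0.2·17.241 = 3.448 in (exactly 100/29)
Since P=8.460 > Ia=3.448: effective rainfall P−Ia = 7267/1450 in
Q = (7267/1450)²/((7267/1450) + 500/29) = (52809289/2102500)/(32267/1450) = 52809289/46787150 in ≈ 1.129 in

Q = 52809289/46787150 in ≈ 1.129 in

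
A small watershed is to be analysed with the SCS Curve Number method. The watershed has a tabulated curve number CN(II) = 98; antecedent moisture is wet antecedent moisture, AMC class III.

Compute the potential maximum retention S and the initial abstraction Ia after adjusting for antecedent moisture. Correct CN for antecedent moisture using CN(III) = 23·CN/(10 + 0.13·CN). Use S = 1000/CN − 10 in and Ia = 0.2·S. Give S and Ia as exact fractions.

S = 100/1127 in ≈ 0.089 in; Ia = 20/1127 in ≈ 0.018 in

Adjust CN=98 to AMC III: 23·98/(10 + 0.13·98) → 2254 ÷ (1137/50) = 112700/1137 ≈ 99.120
Retention S: 1000/CN − 10 with CN=99.120 → S = 100/1127 ≈ 0.089 in
Initial abstraction Ia = S/5 = (100/1127)/5 = 20/1127 ≈ 0.018 in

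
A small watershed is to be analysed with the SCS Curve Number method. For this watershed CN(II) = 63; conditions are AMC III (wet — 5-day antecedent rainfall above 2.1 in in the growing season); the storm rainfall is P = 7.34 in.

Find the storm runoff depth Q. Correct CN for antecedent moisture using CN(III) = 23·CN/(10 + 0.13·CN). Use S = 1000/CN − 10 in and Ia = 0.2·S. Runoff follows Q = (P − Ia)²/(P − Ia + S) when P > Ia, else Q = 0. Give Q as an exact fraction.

Adjust CN=63 to AMC III: 23·63/(10 + 0.13·63) → 1449 ÷ (1819/100) = 144900/1819 ≈ 79.659
Retention S: 1000/CN − 10 with CN=79.659 → S = 3700/1449 ≈ 2.553 in
Initial abstraction Ia = S/5 = (3700/1449)/5 = 740/1449 ≈ 0.511 in
Since P=7.340 > Ia=0.511: effective rainfall P−Ia = 494783/72450 in
Q = (494783/72450)²/((494783/72450) + 3700/1449) = (244810217089/5249002500)/(679783/72450) = 244810217089/49250278350 in ≈ 4.971 in

Q = 244810217089/49250278350 in ≈ 4.971 in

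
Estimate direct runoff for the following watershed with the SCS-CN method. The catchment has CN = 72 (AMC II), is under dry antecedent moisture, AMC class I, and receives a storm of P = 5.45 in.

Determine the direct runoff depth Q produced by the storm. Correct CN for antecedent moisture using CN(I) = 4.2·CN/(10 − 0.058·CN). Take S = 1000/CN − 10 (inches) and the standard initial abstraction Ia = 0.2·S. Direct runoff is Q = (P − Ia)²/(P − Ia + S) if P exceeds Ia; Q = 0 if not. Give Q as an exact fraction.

Dry (AMC I): CN(I) = 4.2·72/(10 − 0.058·72) = (1512/5)/(728/125) = 675/13 ≈ 51.923
Max retention: S = 1000/(675/13) − 10 = 250/27 in (≈ 9.259 in)
Initial abstraction Ia = S/5 = (250/27)/5 = 50/27 ≈ 1.852 in
Since P=5.450 > Ia=1.852: effective rainfall P−Ia = 1943/540 in
Q: (1943/540)² ÷ (6943/540) = 3775249/3749220 in (≈ 1.007 in)

Q = 3775249/3749220 in ≈ 1.007 in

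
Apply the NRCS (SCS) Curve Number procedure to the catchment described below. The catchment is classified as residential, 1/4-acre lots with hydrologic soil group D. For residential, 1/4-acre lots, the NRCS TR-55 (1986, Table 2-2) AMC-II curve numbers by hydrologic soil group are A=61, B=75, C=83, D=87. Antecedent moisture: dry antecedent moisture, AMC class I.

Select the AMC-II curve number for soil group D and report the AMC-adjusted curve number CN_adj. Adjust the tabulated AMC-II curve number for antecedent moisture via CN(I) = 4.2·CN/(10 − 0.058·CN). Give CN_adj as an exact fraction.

NRCS table: residential, 1/4-acre lots, soil group D → CN(II) = 87
CN(I) from CN(II)=87: (4.2·87)/(10 − 0.058·87) = 182700/2477 ≈ 73.759

CN_adj = 182700/2477 ≈ 73.759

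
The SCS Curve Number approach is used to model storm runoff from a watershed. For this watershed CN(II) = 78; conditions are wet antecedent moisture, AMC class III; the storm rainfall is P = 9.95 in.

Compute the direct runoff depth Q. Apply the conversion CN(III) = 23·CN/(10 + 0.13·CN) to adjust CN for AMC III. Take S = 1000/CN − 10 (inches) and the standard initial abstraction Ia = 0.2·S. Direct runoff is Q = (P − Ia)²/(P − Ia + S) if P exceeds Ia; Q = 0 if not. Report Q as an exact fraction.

CN(III) from CN(II)=78: (23·78)/(10 + 0.13·78) = 89700/1007 ≈ 89.076
Retention S: 1000/CN − 10 with CN=89.076 → S = 1100/897 ≈ 1.226 in
Ia = 0.2·(1100/897) = 220/897 in ≈ 0.245 in
Excess rainfall: 9.950 − 0.245 = 9.705 in; P > Ia so Q > 0
Q = (174103/17940)²/((174103/17940) + 1100/897) = (30311854609/321843600)/(196103/17940) = 30311854609/3518087820 in ≈ 8.616 in

Q = 30311854609/3518087820 in ≈ 8.616 in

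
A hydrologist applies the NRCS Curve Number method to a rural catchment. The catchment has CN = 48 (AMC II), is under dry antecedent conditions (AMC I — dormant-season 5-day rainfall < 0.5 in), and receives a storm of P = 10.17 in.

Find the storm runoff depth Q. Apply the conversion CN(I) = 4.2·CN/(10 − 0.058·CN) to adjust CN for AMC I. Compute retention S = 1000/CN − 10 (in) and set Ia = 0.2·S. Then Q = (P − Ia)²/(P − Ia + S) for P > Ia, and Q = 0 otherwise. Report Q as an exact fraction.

Dry (AMC I): CN(I) = 4.2·48/(10 − 0.058·48) = (1008/5)/(902/125) = 12600/451 ≈ 27.938
Max retention: S = 1000/(12600/451) − 10 = 1625/63 in (≈ 25.794 in)
Initial abstraction Ia = S/5 = (1625/63)/5 = 325/63 ≈ 5.159 in
Excess rainfall: 10.170 − 5.159 = 5.011 in; P > Ia so Q > 0
Q = (31571/6300)²/((31571/6300) + 1625/63) = (996728041/39690000)/(194071/6300) = 996728041/1222647300 in ≈ 0.815 in

Q = 996728041/1222647300 in ≈ 0.815 in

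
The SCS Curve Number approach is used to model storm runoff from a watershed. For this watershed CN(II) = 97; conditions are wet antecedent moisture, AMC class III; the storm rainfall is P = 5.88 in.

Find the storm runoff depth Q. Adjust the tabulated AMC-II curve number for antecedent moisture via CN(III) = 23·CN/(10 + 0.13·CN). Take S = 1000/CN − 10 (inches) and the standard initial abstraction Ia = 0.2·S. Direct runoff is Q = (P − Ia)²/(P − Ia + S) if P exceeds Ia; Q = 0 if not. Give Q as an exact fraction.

Wet (AMC III): CN(III) = 23·97/(10 + 0.13·97) = 2231/(2261/100) = 223100/2261 ≈ 98.673
Max retention: S = 1000/(223100/2261) − 10 = 300/2231 in (≈ 0.134 in)
Initial abstraction Ia = S/5 = (300/2231)/5 = 60/2231 ≈ 0.027 in
Since P=5.880 > Ia=0.027: effective rainfall P−Ia = 326457/55775 in
Q: (326457/55775)² ÷ (333957/55775) = 35524724283/6208817225 in (≈ 5.722 in)

Q = 35524724283/6208817225 in ≈ 5.722 in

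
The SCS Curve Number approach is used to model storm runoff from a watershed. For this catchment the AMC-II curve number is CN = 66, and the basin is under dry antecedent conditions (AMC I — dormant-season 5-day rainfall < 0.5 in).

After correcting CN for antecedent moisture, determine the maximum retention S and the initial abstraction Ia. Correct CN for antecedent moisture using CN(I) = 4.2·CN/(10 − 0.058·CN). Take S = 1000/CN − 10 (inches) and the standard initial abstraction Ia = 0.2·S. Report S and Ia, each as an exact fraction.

Adjust CN=66 to AMC I: 4.2·66/(10 − 0.058·66) → (1386/5) ÷ (1543/250) = 69300/1543 ≈ 44.913
Retention S: 1000/CN − 10 with CN=44.913 → S = 8500/693 ≈ 12.266 in
Ia = 0.2·(8500/693) = 1700/693 in ≈ 2.453 in

S = 8500/693 in ≈ 12.266 in; Ia = 1700/693 in ≈ 2.453 in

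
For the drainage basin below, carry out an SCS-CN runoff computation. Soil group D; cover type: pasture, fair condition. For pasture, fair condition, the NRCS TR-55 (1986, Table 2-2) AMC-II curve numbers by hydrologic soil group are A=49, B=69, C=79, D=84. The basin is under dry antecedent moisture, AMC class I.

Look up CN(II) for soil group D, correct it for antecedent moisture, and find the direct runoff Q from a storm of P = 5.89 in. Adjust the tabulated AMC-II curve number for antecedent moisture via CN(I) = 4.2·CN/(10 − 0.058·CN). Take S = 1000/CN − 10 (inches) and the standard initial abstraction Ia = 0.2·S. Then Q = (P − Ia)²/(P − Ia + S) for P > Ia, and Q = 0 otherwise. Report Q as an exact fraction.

Q = 48289623001/18510930900 in ≈ 2.609 in

NRCS table: pasture, fair condition, soil group D → CN(II) = 84
CN(I) from CN(II)=84: (4.2·84)/(10 − 0.058·84) = 44100/641 ≈ 68.799
Max retention: S = 1000/(44100/641) − 10 = 2000/441 in (≈ 4.535 in)
Ia = 0.2·(2000/441) = 400/441 in ≈ 0.907 in
Excess rainfall: 5.890 − 0.907 = 4.983 in; P > Ia so Q > 0
Q: (219749/44100)² ÷ (419749/44100) = 48289623001/18510930900 in (≈ 2.609 in)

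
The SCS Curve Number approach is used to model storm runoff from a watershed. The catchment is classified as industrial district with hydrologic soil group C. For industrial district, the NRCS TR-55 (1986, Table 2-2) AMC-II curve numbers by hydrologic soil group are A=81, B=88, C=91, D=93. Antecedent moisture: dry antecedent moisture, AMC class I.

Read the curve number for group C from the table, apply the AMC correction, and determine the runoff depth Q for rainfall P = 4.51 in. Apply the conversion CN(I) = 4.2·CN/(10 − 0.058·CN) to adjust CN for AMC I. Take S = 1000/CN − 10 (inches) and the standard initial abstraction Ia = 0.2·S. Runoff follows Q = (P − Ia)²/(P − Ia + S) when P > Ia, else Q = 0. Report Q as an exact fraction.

NRCS table: industrial district, soil group C → CN(II) = 91
CN(I) from CN(II)=91: (4.2·91)/(10 − 0.058·91) = 63700/787 ≈ 80.940
Max retention: S = 1000/(63700/787) − 10 = 1500/637 in (≈ 2.355 in)
Initial abstraction Ia = S/5 = (1500/637)/5 = 300/637 ≈ 0.471 in
P − Ia = 4.510 − 0.471 = 257287/63700 ≈ 4.039 in (> 0, runoff occurs)
Q: (257287/63700)² ÷ (407287/63700) = 66196600369/25944181900 in (≈ 2.552 in)

Q = 66196600369/25944181900 in ≈ 2.552 in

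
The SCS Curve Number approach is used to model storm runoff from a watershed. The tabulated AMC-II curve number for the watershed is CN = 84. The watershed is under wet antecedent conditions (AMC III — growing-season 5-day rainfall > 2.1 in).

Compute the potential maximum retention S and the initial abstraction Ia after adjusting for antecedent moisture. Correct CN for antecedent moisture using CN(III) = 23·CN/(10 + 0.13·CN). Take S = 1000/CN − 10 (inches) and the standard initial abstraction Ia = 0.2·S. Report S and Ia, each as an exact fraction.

S = 400/483 in ≈ 0.828 in; Ia = 80/483 in ≈ 0.166 in

Wet (AMC III): CN(III) = 23·84/(10 + 0.13·84) = 1932/(523/25) = 48300/523 ≈ 92.352
S = 1000/(48300/523) − 10 = 400/483 in ≈ 0.828 in
Ia = 0.2·(400/483) = 80/483 in ≈ 0.166 in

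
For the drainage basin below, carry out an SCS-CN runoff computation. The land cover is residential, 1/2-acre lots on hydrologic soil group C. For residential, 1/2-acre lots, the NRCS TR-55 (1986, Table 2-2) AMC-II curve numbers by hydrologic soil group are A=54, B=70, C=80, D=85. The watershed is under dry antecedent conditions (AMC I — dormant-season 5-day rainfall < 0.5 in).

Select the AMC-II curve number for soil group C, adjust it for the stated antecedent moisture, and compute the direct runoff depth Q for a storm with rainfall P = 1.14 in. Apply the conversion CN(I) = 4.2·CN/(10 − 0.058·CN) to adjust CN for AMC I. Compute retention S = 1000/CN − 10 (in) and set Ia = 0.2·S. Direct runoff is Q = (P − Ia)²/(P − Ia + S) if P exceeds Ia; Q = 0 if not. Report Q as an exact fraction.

NRCS table: residential, 1/2-acre lots, soil group C → CN(II) = 80
Dry (AMC I): CN(I) = 4.2·80/(10 − 0.058·80) = 336/(134/25) = 4200/67 ≈ 62.687
Max retention: S = 1000/(4200/67) − 10 = 125/21 in (≈ 5.952 in)
Ia = 0.2S: 0.2·5.952 = 1.190 in (exactly 25/21)
P = 1.140 ≤ Ia = 1.190 in: entire storm abstracted, Q = 0.

Q = 0 in ≈ 0.000 in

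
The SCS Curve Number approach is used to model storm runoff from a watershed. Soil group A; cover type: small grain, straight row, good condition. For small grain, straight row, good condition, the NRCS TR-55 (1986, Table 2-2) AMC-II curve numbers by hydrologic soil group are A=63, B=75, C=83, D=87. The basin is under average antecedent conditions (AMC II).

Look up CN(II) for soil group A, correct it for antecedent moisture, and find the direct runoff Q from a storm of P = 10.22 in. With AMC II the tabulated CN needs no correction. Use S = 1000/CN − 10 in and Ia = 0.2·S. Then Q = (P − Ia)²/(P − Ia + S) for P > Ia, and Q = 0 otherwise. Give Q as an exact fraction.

NRCS table: small grain, straight row, good condition, soil group A → CN(II) = 63
AMC II — tabulated CN = 63 applies directly.
Retention S: 1000/CN − 10 with CN=63.000 → S = 370/63 ≈ 5.873 in
Ia = 0.2·(370/63) = 74/63 in ≈ 1.175 in
P − Ia = 10.220 − 1.175 = 28493/3150 ≈ 9.045 in (> 0, runoff occurs)
Q = (28493/3150)²/((28493/3150) + 370/63) = (811851049/9922500)/(46993/3150) = 811851049/148027950 in ≈ 5.484 in

Q = 811851049/148027950 in ≈ 5.484 in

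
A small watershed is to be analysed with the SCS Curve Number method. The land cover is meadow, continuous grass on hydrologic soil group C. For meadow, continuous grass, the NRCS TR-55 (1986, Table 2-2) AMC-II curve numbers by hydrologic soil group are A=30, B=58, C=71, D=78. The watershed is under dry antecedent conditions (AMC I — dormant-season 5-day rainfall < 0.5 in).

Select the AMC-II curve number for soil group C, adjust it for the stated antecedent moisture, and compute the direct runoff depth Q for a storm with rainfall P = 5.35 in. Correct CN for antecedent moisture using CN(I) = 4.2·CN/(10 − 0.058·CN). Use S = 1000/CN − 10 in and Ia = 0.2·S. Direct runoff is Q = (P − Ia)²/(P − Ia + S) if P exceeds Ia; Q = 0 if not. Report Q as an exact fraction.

NRCS table: meadow, continuous grass, soil group C → CN(II) = 71
Dry (AMC I): CN(I) = 4.2·71/(10 − 0.058·71) = (1491/5)/(2941/500) = 149100/2941 ≈ 50.697
S = 1000/(149100/2941) − 10 = 14500/1491 in ≈ 9.725 in
Initial abstraction Ia = S/5 = (14500/1491)/5 = 2900/1491 ≈ 1.945 in
P − Ia = 5.350 − 1.945 = 101537/29820 ≈ 3.405 in (> 0, runoff occurs)
Q = (101537/29820)²/((101537/29820) + 14500/1491) = (10309762369/889232400)/(391537/29820) = 10309762369/11675633340 in ≈ 0.883 in

Q = 10309762369/11675633340 in ≈ 0.883 in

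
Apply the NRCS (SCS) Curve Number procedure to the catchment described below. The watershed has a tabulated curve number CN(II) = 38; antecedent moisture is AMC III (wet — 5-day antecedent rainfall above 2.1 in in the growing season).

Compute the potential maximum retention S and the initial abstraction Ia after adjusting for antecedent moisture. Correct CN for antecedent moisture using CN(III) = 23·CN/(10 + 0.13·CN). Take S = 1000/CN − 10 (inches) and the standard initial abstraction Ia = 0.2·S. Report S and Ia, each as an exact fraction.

CN(III) from CN(II)=38: (23·38)/(10 + 0.13·38) = 43700/747 ≈ 58.501
S = 1000/(43700/747) − 10 = 3100/437 in ≈ 7.094 in
Ia = 0.2·(3100/437) = 620/437 in ≈ 1.419 in

S = 3100/437 in ≈ 7.094 in; Ia = 620/437 in ≈ 1.419 in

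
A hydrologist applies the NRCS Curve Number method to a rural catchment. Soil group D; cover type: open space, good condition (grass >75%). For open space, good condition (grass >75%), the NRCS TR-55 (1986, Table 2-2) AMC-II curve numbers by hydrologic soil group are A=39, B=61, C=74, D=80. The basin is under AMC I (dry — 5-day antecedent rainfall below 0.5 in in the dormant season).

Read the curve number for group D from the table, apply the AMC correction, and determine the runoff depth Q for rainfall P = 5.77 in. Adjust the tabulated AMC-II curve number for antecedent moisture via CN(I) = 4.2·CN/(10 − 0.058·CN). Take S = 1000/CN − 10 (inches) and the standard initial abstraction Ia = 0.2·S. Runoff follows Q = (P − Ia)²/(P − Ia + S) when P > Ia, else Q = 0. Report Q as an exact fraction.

Q = 92486689/46445700 in ≈ 1.991 in

NRCS table: open space, good condition (grass >75%), soil group D → CN(II) = 80
Dry (AMC I): CN(I) = 4.2·80/(10 − 0.058·80) = 336/(134/25) = 4200/67 ≈ 62.687
S = 1000/(4200/67) − 10 = 125/21 in ≈ 5.952 in
Ia = 0.2S: 0.2·5.952 = 1.190 in (exactly 25/21)
P − Ia = 5.770 − 1.190 = 9617/2100 ≈ 4.580 in (> 0, runoff occurs)
Q = (9617/2100)²/((9617/2100) + 125/21) = (92486689/4410000)/(22117/2100) = 92486689/46445700 in ≈ 1.991 in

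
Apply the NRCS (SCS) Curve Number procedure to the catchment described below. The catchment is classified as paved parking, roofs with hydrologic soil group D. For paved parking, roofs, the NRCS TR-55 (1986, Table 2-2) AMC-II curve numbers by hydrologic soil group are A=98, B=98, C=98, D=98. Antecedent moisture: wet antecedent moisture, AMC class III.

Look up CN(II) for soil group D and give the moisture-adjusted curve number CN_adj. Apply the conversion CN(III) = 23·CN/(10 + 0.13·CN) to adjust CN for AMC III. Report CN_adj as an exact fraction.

NRCS table: paved parking, roofs, soil group D → CN(II) = 98
Adjust CN=98 to AMC III: 23·98/(10 + 0.13·98) → 2254 ÷ (1137/50) = 112700/1137 ≈ 99.120

CN_adj = 112700/1137 ≈ 99.120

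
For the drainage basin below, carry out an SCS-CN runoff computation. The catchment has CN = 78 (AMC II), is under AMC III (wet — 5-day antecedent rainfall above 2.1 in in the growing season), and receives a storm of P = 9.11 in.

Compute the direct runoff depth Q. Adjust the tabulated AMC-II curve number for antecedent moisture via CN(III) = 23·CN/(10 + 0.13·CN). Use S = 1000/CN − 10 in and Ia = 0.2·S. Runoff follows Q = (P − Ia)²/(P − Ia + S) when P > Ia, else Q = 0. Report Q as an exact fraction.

Q = 632290557889/81193479900 in ≈ 7.787 in

CN(III) from CN(II)=78: (23·78)/(10 + 0.13·78) = 89700/1007 ≈ 89.076
S = 1000/(89700/1007) − 10 = 1100/897 in ≈ 1.226 in
Ia = 0.2·(1100/897) = 220/897 in ≈ 0.245 in
Since P=9.110 > Ia=0.245: effective rainfall P−Ia = 795167/89700 in
Q: (795167/89700)² ÷ (905167/89700) = 632290557889/81193479900 in (≈ 7.787 in)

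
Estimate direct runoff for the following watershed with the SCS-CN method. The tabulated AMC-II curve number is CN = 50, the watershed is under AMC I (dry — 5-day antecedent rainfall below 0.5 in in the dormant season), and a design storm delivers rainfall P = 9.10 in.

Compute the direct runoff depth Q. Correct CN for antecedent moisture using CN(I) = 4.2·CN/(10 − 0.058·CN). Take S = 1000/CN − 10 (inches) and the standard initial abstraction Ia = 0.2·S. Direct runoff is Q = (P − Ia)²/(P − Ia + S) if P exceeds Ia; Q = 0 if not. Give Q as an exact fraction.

Q = 829921/1241310 in ≈ 0.669 in

CN(I) from CN(II)=50: (4.2·50)/(10 − 0.058·50) = 2100/71 ≈ 29.577
S = 1000/(2100/71) − 10 = 500/21 in ≈ 23.810 in
Ia = 0.2S: 0.2·23.810 = 4.762 in (exactly 100/21)
P − Ia = 9.100 − 4.762 = 911/210 ≈ 4.338 in (> 0, runoff occurs)
Runoff Q = (P−Ia)²/(P−Ia+S) = (4.338)²/(4.338+23.810) = 829921/1241310 ≈ 0.669 in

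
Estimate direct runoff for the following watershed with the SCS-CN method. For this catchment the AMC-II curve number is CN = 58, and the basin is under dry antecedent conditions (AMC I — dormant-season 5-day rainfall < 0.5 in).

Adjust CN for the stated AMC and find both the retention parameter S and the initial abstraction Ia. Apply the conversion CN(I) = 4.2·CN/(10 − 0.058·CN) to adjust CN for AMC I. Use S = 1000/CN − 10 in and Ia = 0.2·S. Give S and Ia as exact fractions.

Dry (AMC I): CN(I) = 4.2·58/(10 − 0.058·58) = (1218/5)/(1659/250) = 2900/79 ≈ 36.709
S = 1000/(2900/79) − 10 = 500/29 in ≈ 17.241 in
Ia = 0.2·(500/29) = 100/29 in ≈ 3.448 in

S = 500/29 in ≈ 17.241 in; Ia = 100/29 in ≈ 3.448 in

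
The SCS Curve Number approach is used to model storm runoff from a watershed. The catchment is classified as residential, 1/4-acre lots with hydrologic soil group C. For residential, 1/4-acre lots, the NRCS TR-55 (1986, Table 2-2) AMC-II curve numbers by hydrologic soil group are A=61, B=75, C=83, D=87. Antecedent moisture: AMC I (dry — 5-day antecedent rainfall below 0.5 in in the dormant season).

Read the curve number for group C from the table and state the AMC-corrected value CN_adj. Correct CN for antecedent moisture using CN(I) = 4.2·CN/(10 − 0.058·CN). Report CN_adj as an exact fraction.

CN_adj = 174300/2593 ≈ 67.219

NRCS table: residential, 1/4-acre lots, soil group C → CN(II) = 83
Adjust CN=83 to AMC I: 4.2·83/(10 − 0.058·83) → (1743/5) ÷ (2593/500) = 174300/2593 ≈ 67.219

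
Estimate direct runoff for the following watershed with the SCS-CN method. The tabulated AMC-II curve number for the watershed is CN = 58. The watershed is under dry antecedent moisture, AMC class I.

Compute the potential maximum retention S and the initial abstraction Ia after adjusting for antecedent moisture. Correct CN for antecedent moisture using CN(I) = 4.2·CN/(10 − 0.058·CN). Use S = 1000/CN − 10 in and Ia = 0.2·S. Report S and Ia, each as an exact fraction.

S = 500/29 in ≈ 17.241 in; Ia = 100/29 in ≈ 3.448 in

Adjust CN=58 to AMC I: 4.2·58/(10 − 0.058·58) → (1218/5) ÷ (1659/250) = 2900/79 ≈ 36.709
S = 1000/(2900/79) − 10 = 500/29 in ≈ 17.241 in
Ia = 0.2·(500/29) = 100/29 in ≈ 3.448 in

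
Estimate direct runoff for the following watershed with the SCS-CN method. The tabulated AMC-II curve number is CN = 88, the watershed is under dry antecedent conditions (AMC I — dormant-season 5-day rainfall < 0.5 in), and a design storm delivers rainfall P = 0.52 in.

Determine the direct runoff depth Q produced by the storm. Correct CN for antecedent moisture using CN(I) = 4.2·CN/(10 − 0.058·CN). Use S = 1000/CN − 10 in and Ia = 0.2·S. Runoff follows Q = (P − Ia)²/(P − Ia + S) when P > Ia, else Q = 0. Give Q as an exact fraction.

Dry (AMC I): CN(I) = 4.2·88/(10 − 0.058·88) = (1848/5)/(612/125) = 3850/51 ≈ 75.490
S = 1000/(3850/51) − 10 = 250/77 in ≈ 3.247 in
Ia = 0.2S: 0.2·3.247 = 0.649 in (exactly 50/77)
P = 0.520 ≤ Ia = 0.649 in: entire storm abstracted, Q = 0.

Q = 0 in ≈ 0.000 in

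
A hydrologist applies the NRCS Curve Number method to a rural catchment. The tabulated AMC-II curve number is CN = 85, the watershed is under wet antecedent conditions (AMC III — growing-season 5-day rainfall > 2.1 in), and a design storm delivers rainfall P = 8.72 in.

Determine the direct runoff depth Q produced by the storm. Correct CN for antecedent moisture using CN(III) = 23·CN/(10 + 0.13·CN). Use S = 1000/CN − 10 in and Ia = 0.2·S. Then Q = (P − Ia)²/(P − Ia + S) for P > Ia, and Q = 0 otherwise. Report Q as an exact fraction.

Adjust CN=85 to AMC III: 23·85/(10 + 0.13·85) → 1955 ÷ (421/20) = 39100/421 ≈ 92.874
Max retention: S = 1000/(39100/421) − 10 = 300/391 in (≈ 0.767 in)
Ia = 0.2S: 0.2·0.767 = 0.153 in (exactly 60/391)
Excess rainfall: 8.720 − 0.153 = 8.567 in; P > Ia so Q > 0
Q = (83738/9775)²/((83738/9775) + 300/391) = (7012052644/95550625)/(91238/9775) = 3506026322/445925725 in ≈ 7.862 in

Q = 3506026322/445925725 in ≈ 7.862 in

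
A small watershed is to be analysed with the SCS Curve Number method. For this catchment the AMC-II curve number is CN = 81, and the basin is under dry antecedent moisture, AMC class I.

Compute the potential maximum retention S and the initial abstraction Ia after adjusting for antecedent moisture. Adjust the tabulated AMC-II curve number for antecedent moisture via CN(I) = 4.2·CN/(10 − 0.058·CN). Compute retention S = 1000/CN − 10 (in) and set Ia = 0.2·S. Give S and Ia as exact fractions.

CN(I) from CN(II)=81: (4.2·81)/(10 − 0.058·81) = 170100/2651 ≈ 64.164
Retention S: 1000/CN − 10 with CN=64.164 → S = 9500/1701 ≈ 5.585 in
Ia = 0.2·(9500/1701) = 1900/1701 in ≈ 1.117 in

S = 9500/1701 in ≈ 5.585 in; Ia = 1900/1701 in ≈ 1.117 in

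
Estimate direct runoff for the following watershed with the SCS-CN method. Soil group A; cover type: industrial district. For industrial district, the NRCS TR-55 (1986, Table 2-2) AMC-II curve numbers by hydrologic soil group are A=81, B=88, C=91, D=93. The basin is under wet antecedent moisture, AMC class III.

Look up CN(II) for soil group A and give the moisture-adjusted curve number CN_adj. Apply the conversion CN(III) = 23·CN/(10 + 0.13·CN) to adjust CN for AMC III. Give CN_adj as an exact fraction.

NRCS table: industrial district, soil group A → CN(II) = 81
Adjust CN=81 to AMC III: 23·81/(10 + 0.13·81) → 1863 ÷ (2053/100) = 186300/2053 ≈ 90.745

CN_adj = 186300/2053 ≈ 90.745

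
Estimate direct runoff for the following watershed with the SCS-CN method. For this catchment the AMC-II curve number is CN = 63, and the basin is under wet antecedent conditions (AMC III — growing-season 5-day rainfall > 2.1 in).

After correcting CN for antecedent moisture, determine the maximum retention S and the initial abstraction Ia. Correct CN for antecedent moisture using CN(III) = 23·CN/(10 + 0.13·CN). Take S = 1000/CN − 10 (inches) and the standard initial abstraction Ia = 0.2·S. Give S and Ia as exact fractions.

CN(III) from CN(II)=63: (23·63)/(10 + 0.13·63) = 144900/1819 ≈ 79.659
S = 1000/(144900/1819) − 10 = 3700/1449 in ≈ 2.553 in
Ia = 0.2S: 0.2·2.553 = 0.511 in (exactly 740/1449)

S = 3700/1449 in ≈ 2.553 in; Ia = 740/1449 in ≈ 0.511 in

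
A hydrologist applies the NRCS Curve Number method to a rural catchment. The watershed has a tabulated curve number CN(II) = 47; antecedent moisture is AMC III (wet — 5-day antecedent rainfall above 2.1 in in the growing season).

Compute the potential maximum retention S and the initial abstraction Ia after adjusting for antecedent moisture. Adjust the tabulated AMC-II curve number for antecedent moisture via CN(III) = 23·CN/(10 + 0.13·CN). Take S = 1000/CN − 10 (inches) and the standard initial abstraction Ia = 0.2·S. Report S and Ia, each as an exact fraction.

S = 5300/1081 in ≈ 4.903 in; Ia = 1060/1081 in ≈ 0.981 in

Wet (AMC III): CN(III) = 23·47/(10 + 0.13·47) = 1081/(1611/100) = 108100/1611 ≈ 67.101
Max retention: S = 1000/(108100/1611) − 10 = 5300/1081 in (≈ 4.903 in)
Initial abstraction Ia = S/5 = (5300/1081)/5 = 1060/1081 ≈ 0.981 in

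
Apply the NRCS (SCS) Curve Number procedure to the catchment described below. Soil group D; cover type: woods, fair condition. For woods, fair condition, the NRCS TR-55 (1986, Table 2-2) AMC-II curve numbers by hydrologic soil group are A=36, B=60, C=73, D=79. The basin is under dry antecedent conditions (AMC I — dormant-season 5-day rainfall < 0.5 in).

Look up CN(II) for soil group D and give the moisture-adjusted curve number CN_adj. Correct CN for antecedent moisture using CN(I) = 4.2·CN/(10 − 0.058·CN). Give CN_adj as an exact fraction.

NRCS table: woods, fair condition, soil group D → CN(II) = 79
CN(I) from CN(II)=79: (4.2·79)/(10 − 0.058·79) = 7900/129 ≈ 61.240

CN_adj = 7900/129 ≈ 61.240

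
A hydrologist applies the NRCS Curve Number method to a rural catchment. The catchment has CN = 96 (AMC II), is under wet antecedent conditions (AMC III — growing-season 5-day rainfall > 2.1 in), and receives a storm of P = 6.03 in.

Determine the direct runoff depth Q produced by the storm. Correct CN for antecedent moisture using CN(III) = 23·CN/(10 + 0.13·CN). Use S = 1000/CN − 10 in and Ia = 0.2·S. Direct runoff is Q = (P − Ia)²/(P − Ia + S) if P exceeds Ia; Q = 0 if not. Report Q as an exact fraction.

Q = 1710401449/293988300 in ≈ 5.818 in

CN(III) from CN(II)=96: (23·96)/(10 + 0.13·96) = 27600/281 ≈ 98.221
S = 1000/(27600/281) − 10 = 25/138 in ≈ 0.181 in
Initial abstraction Ia = S/5 = (25/138)/5 = 5/138 ≈ 0.036 in
P − Ia = 6.030 − 0.036 = 41357/6900 ≈ 5.994 in (> 0, runoff occurs)
Q = (41357/6900)²/((41357/6900) + 25/138) = (1710401449/47610000)/(42607/6900) = 1710401449/293988300 in ≈ 5.818 in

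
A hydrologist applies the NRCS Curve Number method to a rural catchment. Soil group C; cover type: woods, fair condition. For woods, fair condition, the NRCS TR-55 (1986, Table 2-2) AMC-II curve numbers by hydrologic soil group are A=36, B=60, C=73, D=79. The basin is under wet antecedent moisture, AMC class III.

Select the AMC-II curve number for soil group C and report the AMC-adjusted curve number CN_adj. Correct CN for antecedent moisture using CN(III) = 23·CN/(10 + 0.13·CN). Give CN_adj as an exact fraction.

CN_adj = 167900/1949 ≈ 86.147

NRCS table: woods, fair condition, soil group C → CN(II) = 73
Wet (AMC III): CN(III) = 23·73/(10 + 0.13·73) = 1679/(1949/100) = 167900/1949 ≈ 86.147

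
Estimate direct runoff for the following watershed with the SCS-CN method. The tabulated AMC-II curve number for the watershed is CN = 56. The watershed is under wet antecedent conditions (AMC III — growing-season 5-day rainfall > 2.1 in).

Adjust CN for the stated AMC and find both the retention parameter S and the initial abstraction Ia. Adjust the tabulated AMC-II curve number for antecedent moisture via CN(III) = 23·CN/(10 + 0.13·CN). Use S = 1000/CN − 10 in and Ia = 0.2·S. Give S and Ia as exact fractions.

S = 550/161 in ≈ 3.416 in; Ia = 110/161 in ≈ 0.683 in

Wet (AMC III): CN(III) = 23·56/(10 + 0.13·56) = 1288/(432/25) = 4025/54 ≈ 74.537
Max retention: S = 1000/(4025/54) − 10 = 550/161 in (≈ 3.416 in)
Ia = 0.2S: 0.2·3.416 = 0.683 in (exactly 110/161)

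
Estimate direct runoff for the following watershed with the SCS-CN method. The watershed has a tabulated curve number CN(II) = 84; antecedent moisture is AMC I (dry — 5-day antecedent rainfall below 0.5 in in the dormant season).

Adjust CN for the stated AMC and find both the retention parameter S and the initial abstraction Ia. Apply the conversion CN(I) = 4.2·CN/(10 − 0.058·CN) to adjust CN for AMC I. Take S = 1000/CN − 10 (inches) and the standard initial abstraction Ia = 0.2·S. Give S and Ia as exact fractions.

Dry (AMC I): CN(I) = 4.2·84/(10 − 0.058·84) = (1764/5)/(641/125) = 44100/641 ≈ 68.799
Max retention: S = 1000/(44100/641) − 10 = 2000/441 in (≈ 4.535 in)
Ia = 0.2·(2000/441) = 400/441 in ≈ 0.907 in

S = 2000/441 in ≈ 4.535 in; Ia = 400/441 in ≈ 0.907 in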